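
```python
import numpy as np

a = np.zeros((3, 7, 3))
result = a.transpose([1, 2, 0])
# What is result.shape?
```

(7, 3, 3)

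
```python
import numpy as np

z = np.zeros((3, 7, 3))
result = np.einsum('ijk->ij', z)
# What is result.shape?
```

(3, 7)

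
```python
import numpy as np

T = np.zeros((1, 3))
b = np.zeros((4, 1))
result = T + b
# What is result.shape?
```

(4, 3)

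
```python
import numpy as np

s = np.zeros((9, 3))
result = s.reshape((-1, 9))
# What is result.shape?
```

(3, 9)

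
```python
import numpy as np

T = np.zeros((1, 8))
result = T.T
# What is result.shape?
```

(8, 1)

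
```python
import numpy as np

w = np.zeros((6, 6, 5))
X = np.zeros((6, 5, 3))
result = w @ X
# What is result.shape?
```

(6, 6, 3)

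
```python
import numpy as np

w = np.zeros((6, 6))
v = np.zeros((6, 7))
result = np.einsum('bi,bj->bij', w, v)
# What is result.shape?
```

(6, 6, 7)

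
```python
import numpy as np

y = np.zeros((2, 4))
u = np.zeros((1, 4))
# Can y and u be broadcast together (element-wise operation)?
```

Yes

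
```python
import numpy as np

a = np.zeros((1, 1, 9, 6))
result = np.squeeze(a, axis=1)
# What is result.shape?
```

(1, 9, 6)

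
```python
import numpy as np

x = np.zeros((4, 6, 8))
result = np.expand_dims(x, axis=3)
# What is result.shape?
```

(4, 6, 8, 1)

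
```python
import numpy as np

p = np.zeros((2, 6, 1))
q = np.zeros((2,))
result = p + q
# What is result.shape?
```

(2, 6, 2)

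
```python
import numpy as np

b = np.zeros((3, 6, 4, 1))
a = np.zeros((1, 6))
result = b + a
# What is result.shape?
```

(3, 6, 4, 6)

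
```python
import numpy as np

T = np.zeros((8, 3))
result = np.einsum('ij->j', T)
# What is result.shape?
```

(3,)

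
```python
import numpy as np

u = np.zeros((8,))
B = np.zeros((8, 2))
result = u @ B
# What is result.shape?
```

(2,)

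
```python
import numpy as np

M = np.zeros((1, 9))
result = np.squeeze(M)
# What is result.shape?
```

(9,)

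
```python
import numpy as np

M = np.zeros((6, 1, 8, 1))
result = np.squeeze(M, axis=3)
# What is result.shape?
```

(6, 1, 8)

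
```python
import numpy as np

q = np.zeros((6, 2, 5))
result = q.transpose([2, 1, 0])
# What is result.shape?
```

(5, 2, 6)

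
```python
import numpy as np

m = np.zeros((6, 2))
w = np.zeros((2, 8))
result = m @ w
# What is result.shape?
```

(6, 8)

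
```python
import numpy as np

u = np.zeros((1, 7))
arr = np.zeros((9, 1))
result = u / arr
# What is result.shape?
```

(9, 7)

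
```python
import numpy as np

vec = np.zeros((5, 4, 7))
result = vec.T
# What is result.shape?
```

(7, 4, 5)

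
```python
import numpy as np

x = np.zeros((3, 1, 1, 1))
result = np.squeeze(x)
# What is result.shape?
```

(3,)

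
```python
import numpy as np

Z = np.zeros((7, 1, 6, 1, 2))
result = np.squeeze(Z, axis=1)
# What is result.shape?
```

(7, 6, 1, 2)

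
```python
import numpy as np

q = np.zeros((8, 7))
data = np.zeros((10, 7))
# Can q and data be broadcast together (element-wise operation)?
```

No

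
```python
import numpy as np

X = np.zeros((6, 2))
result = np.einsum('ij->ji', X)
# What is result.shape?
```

(2, 6)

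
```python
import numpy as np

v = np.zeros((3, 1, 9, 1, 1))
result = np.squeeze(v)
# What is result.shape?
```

(3, 9)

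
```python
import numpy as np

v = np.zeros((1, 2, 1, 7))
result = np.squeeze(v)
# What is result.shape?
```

(2, 7)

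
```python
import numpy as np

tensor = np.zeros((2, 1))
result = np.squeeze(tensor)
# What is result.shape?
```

(2,)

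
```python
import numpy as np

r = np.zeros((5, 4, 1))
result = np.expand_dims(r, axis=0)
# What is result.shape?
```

(1, 5, 4, 1)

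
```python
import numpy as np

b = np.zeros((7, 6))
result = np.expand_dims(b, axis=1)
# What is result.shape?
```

(7, 1, 6)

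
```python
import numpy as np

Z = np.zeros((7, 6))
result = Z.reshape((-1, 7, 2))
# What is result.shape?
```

(3, 7, 2)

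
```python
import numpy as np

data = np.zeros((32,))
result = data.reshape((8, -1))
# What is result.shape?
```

(8, 4)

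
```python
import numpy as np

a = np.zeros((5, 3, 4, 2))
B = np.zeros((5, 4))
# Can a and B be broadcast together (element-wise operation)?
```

No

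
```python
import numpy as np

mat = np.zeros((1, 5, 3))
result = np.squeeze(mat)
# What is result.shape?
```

(5, 3)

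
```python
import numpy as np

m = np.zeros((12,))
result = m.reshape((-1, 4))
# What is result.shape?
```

(3, 4)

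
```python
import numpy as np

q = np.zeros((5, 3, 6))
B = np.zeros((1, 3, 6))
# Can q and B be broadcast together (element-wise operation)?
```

Yes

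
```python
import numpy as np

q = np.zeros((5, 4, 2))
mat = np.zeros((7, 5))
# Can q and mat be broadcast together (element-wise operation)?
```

No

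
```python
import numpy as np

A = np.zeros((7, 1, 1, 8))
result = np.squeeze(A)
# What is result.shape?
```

(7, 8)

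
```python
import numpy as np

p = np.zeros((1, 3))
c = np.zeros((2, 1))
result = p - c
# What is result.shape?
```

(2, 3)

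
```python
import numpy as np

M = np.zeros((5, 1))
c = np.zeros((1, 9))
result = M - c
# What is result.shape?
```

(5, 9)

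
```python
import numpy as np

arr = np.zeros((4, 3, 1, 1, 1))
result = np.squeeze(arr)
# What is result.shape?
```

(4, 3)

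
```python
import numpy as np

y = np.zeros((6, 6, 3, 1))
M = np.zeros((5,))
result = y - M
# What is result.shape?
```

(6, 6, 3, 5)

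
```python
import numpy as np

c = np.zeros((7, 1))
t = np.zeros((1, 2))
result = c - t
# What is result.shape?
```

(7, 2)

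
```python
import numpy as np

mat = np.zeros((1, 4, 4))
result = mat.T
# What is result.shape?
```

(4, 4, 1)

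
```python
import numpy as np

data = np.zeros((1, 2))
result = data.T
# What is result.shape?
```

(2, 1)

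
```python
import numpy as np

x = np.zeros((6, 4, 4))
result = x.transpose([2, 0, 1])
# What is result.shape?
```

(4, 6, 4)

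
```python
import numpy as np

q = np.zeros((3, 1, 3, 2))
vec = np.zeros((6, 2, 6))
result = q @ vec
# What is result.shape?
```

(3, 6, 3, 6)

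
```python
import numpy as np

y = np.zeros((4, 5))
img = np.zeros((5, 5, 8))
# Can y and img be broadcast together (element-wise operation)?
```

No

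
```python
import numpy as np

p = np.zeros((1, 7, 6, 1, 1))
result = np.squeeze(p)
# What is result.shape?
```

(7, 6)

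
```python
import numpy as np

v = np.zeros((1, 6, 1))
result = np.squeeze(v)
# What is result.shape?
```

(6,)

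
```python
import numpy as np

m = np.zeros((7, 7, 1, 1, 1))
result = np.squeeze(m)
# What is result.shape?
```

(7, 7)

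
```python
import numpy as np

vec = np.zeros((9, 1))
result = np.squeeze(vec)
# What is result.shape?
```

(9,)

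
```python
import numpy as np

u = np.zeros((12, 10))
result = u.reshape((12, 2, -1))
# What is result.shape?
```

(12, 2, 5)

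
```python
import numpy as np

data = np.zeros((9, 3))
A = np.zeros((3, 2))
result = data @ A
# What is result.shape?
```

(9, 2)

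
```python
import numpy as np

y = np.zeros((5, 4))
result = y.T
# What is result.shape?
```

(4, 5)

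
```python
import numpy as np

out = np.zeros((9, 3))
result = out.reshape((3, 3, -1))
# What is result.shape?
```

(3, 3, 3)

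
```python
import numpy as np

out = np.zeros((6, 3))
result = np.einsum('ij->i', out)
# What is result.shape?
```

(6,)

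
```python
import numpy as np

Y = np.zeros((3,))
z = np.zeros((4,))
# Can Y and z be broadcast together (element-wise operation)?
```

No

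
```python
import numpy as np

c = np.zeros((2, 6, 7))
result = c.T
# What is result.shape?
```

(7, 6, 2)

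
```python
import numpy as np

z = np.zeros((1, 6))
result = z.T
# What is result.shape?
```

(6, 1)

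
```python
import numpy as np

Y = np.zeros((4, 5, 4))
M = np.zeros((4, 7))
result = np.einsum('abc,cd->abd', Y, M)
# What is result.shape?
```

(4, 5, 7)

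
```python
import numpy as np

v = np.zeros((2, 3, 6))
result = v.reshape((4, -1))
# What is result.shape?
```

(4, 9)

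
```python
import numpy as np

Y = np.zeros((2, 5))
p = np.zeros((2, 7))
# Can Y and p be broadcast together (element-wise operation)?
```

No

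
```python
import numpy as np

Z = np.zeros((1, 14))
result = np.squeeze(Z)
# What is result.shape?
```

(14,)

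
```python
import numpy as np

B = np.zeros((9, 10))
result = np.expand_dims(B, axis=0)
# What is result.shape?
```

(1, 9, 10)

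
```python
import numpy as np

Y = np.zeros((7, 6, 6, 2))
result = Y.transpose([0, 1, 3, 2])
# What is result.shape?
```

(7, 6, 2, 6)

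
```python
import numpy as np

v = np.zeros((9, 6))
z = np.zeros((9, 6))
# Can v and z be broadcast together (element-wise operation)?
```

Yes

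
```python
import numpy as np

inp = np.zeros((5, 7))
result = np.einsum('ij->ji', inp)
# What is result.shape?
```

(7, 5)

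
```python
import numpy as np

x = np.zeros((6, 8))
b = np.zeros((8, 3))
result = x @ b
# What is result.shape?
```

(6, 3)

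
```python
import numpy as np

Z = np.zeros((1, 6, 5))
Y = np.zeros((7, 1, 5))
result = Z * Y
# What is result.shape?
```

(7, 6, 5)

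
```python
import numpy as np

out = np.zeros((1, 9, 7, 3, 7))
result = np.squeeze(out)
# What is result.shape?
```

(9, 7, 3, 7)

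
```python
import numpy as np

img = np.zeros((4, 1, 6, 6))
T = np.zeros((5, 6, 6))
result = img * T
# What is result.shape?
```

(4, 5, 6, 6)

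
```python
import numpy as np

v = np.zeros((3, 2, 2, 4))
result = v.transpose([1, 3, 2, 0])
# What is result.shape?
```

(2, 4, 2, 3)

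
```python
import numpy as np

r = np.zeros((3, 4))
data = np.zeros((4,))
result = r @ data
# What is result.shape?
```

(3,)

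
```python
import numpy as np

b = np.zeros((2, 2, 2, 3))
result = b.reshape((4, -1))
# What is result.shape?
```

(4, 6)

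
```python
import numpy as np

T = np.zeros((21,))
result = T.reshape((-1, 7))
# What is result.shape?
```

(3, 7)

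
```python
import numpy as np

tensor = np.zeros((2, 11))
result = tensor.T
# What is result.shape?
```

(11, 2)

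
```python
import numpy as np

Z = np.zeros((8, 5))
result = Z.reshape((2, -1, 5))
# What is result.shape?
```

(2, 4, 5)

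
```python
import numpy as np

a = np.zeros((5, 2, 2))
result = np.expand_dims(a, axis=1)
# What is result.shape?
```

(5, 1, 2, 2)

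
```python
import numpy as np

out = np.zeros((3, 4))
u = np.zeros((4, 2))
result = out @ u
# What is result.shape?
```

(3, 2)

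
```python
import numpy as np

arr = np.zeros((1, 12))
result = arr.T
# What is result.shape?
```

(12, 1)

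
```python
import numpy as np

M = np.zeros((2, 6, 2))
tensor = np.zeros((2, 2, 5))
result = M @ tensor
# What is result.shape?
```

(2, 6, 5)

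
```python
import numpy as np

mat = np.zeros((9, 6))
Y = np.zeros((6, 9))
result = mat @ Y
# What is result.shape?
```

(9, 9)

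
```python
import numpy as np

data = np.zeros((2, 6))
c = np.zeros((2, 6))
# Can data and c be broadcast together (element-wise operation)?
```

Yes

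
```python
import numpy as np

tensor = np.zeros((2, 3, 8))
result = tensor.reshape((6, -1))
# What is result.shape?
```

(6, 8)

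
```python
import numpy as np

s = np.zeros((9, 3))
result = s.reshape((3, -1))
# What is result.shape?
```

(3, 9)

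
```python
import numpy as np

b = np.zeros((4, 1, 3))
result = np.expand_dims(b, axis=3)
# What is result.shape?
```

(4, 1, 3, 1)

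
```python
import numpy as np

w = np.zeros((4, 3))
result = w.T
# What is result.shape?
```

(3, 4)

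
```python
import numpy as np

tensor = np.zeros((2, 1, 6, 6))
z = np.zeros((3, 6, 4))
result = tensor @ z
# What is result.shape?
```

(2, 3, 6, 4)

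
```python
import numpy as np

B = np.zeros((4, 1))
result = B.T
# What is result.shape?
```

(1, 4)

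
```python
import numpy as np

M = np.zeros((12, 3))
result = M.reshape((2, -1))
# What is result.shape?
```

(2, 18)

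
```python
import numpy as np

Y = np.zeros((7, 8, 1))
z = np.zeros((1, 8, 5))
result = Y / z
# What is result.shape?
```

(7, 8, 5)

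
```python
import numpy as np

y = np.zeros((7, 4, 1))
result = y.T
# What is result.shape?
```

(1, 4, 7)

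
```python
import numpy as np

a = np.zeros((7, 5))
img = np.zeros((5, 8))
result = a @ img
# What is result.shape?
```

(7, 8)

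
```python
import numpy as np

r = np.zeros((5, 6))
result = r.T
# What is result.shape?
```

(6, 5)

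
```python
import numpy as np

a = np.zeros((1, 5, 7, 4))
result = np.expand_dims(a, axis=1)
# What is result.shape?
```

(1, 1, 5, 7, 4)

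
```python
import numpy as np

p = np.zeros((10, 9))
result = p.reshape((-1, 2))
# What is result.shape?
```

(45, 2)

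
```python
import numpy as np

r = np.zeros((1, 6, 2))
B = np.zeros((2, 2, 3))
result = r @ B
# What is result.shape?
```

(2, 6, 3)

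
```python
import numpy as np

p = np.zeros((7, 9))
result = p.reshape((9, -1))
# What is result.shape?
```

(9, 7)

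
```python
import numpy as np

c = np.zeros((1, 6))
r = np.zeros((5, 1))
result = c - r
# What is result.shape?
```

(5, 6)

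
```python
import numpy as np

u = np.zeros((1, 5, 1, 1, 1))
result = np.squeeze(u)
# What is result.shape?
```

(5,)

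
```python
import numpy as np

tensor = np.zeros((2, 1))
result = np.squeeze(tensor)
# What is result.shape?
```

(2,)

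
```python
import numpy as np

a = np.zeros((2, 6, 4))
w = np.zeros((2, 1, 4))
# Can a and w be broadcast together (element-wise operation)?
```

Yes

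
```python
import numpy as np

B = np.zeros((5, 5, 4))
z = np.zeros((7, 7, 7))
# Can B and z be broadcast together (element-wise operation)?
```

No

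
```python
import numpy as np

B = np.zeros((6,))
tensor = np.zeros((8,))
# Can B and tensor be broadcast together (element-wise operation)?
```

No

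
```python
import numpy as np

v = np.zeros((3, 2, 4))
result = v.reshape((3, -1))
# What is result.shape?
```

(3, 8)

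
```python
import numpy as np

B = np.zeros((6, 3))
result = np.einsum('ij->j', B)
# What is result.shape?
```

(3,)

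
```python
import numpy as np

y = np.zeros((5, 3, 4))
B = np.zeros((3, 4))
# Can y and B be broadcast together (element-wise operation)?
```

Yes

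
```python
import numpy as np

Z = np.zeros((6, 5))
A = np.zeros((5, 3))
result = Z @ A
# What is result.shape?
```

(6, 3)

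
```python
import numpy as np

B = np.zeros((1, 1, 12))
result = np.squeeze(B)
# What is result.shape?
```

(12,)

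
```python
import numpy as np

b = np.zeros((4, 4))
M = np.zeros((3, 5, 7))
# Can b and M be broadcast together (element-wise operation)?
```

No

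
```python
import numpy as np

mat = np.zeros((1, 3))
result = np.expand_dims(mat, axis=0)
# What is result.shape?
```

(1, 1, 3)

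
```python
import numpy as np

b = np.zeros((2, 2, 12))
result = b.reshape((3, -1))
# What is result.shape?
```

(3, 16)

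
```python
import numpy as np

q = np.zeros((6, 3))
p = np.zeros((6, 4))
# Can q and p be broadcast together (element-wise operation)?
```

No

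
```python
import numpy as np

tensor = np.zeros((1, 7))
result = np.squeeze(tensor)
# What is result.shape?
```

(7,)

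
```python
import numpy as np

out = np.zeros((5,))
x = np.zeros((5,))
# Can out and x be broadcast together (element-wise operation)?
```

Yes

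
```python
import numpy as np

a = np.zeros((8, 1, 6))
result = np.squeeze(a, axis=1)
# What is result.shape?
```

(8, 6)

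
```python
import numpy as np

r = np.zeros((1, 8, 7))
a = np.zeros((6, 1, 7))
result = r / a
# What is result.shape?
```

(6, 8, 7)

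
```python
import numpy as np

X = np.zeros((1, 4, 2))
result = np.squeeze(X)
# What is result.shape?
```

(4, 2)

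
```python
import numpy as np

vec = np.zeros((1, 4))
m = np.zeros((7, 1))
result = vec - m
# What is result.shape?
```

(7, 4)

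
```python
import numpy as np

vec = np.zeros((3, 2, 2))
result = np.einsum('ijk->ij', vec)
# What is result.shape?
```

(3, 2)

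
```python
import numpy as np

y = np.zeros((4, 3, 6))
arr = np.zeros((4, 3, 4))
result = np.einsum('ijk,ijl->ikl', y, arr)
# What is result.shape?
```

(4, 6, 4)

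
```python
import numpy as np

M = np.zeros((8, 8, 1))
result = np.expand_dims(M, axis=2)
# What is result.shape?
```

(8, 8, 1, 1)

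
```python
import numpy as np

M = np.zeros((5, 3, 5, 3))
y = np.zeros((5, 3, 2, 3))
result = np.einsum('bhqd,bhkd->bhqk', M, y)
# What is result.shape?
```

(5, 3, 5, 2)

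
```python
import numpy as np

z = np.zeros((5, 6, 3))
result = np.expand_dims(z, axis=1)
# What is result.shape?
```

(5, 1, 6, 3)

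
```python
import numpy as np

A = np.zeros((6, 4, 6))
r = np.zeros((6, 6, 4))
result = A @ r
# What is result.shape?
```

(6, 4, 4)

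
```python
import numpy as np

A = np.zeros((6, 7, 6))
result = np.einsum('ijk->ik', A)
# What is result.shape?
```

(6, 6)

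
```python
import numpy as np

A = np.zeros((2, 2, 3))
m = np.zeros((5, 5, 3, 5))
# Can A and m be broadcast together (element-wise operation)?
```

No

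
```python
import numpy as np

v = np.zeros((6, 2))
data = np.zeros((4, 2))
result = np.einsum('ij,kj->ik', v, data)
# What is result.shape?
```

(6, 4)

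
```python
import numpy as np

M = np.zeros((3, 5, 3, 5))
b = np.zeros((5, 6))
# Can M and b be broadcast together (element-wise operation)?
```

No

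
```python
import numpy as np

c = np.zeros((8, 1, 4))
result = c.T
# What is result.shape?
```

(4, 1, 8)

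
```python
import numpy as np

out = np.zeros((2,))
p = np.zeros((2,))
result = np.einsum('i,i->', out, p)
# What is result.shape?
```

()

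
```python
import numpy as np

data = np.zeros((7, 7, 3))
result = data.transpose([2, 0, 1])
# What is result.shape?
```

(3, 7, 7)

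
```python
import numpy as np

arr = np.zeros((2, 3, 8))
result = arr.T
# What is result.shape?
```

(8, 3, 2)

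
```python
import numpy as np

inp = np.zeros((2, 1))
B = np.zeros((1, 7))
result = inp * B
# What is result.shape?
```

(2, 7)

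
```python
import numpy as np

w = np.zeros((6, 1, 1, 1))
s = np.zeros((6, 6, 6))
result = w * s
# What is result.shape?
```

(6, 6, 6, 6)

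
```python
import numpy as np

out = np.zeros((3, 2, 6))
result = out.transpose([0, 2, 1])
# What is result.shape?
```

(3, 6, 2)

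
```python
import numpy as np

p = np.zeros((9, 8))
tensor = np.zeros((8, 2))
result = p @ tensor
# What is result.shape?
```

(9, 2)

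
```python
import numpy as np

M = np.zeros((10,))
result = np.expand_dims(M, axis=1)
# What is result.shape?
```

(10, 1)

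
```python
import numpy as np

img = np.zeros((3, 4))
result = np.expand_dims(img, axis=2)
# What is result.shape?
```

(3, 4, 1)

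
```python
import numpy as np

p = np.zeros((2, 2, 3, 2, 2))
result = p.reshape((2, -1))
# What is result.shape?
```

(2, 24)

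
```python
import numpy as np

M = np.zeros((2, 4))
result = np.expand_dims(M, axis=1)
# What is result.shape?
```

(2, 1, 4)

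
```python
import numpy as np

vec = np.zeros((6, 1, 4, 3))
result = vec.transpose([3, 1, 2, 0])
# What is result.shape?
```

(3, 1, 4, 6)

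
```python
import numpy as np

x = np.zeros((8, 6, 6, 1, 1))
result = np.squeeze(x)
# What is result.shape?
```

(8, 6, 6)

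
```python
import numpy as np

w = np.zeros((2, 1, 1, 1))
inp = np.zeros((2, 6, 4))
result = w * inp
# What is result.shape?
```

(2, 2, 6, 4)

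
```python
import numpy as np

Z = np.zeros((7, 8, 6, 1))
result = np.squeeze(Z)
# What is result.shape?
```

(7, 8, 6)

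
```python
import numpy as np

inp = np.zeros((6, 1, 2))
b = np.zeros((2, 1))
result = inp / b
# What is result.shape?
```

(6, 2, 2)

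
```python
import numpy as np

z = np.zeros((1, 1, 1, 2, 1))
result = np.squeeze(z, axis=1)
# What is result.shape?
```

(1, 1, 2, 1)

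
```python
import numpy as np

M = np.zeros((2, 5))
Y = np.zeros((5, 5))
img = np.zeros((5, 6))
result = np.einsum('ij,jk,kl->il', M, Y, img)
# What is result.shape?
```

(2, 6)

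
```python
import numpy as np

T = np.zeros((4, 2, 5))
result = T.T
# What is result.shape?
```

(5, 2, 4)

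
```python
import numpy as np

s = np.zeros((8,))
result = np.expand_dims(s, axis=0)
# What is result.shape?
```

(1, 8)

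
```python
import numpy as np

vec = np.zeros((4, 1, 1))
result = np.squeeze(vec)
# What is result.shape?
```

(4,)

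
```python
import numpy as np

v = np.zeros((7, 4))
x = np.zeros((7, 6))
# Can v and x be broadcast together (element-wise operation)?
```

No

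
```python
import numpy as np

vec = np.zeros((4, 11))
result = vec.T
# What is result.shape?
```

(11, 4)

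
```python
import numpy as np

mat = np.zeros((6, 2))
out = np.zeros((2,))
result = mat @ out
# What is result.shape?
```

(6,)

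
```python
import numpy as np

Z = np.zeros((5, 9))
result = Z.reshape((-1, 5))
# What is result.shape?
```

(9, 5)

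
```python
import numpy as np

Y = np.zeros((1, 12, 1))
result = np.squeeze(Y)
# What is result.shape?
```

(12,)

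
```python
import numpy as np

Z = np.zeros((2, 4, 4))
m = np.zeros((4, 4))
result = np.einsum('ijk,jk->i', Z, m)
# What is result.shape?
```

(2,)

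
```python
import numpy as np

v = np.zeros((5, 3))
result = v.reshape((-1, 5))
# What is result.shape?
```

(3, 5)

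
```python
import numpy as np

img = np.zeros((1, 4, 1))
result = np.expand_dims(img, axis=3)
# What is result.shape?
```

(1, 4, 1, 1)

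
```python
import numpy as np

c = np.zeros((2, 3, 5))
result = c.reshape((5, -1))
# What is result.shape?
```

(5, 6)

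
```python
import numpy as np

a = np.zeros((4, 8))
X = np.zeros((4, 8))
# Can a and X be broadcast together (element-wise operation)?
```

Yes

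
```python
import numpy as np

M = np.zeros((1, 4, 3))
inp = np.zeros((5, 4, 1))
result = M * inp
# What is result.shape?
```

(5, 4, 3)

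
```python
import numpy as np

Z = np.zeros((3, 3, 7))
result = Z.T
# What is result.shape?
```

(7, 3, 3)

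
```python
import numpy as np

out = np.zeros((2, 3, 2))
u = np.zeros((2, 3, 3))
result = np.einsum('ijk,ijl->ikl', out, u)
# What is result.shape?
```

(2, 2, 3)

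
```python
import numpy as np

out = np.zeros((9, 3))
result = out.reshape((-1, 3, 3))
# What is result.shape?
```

(3, 3, 3)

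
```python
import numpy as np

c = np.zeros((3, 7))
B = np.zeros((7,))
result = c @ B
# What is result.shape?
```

(3,)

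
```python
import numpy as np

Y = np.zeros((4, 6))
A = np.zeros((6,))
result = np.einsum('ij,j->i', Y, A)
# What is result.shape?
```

(4,)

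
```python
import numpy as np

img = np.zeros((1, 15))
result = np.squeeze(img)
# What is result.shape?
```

(15,)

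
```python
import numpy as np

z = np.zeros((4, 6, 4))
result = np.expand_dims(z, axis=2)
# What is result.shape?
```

(4, 6, 1, 4)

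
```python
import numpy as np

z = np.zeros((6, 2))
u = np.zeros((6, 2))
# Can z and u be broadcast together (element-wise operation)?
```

Yes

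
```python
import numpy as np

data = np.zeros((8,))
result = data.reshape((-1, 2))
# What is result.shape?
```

(4, 2)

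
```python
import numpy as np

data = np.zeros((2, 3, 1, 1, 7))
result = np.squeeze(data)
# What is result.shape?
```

(2, 3, 7)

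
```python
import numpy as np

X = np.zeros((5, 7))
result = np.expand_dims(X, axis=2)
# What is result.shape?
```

(5, 7, 1)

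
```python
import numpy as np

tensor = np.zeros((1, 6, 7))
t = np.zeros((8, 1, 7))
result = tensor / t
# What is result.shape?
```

(8, 6, 7)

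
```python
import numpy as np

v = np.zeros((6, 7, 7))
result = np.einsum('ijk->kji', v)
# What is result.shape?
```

(7, 7, 6)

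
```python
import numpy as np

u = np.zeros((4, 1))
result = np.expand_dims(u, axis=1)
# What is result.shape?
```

(4, 1, 1)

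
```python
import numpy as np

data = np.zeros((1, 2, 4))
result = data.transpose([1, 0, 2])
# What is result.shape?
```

(2, 1, 4)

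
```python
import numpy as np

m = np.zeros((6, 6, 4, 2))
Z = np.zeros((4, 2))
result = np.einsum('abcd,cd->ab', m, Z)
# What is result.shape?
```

(6, 6)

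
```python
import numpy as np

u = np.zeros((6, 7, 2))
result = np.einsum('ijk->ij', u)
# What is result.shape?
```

(6, 7)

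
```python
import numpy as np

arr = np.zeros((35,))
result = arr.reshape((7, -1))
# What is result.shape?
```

(7, 5)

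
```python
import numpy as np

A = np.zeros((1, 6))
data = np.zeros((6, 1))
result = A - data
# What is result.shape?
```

(6, 6)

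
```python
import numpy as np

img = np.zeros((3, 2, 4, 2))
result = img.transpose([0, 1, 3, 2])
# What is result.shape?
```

(3, 2, 2, 4)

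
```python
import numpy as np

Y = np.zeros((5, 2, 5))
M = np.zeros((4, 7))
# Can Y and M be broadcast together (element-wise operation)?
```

No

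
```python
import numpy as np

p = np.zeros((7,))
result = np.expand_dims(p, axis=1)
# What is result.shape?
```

(7, 1)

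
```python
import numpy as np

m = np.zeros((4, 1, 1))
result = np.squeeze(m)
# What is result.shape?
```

(4,)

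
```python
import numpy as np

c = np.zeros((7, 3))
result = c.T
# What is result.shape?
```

(3, 7)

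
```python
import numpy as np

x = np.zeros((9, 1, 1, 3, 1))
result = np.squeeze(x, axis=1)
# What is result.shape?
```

(9, 1, 3, 1)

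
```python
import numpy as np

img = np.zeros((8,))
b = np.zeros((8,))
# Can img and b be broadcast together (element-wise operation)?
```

Yes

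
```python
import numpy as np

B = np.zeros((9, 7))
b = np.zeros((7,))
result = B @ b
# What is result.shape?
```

(9,)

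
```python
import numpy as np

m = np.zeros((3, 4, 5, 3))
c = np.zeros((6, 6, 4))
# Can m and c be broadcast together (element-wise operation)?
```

No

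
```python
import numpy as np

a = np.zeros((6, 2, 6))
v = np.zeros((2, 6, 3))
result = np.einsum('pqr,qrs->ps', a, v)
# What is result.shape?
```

(6, 3)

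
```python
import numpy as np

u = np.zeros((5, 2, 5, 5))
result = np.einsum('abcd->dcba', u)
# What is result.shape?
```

(5, 5, 2, 5)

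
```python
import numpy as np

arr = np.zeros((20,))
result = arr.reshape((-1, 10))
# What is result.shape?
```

(2, 10)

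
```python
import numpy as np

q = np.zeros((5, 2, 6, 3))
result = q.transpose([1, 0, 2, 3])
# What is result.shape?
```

(2, 5, 6, 3)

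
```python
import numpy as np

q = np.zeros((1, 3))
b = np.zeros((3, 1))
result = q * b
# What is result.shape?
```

(3, 3)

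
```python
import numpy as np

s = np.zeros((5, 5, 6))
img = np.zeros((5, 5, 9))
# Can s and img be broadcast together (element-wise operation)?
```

No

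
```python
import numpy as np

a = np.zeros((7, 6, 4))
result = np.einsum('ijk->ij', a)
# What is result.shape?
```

(7, 6)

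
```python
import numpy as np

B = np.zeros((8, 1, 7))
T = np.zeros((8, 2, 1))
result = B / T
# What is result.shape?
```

(8, 2, 7)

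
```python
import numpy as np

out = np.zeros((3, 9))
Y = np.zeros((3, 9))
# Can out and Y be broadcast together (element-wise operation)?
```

Yes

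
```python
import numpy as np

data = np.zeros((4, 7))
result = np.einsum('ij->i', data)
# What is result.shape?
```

(4,)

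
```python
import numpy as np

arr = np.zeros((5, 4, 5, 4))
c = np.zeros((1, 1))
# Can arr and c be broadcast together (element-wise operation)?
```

Yes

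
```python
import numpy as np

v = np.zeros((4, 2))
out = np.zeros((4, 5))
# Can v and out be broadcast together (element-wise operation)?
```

No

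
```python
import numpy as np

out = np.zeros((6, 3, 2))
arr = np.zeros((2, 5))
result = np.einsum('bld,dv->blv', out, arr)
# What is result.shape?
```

(6, 3, 5)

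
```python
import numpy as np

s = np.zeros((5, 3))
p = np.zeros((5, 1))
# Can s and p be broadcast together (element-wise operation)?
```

Yes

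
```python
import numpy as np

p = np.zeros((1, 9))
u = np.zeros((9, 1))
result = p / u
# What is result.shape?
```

(9, 9)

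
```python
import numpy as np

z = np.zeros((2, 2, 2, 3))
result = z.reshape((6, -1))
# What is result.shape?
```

(6, 4)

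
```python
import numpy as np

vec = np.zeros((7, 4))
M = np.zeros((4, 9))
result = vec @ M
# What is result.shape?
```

(7, 9)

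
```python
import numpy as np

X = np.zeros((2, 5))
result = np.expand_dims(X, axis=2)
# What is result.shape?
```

(2, 5, 1)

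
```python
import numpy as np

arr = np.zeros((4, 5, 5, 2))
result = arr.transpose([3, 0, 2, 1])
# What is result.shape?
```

(2, 4, 5, 5)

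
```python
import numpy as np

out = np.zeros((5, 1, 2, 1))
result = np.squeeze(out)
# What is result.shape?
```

(5, 2)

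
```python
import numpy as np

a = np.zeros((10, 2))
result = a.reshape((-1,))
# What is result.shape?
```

(20,)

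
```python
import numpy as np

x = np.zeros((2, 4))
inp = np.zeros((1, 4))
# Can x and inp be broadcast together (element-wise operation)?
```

Yes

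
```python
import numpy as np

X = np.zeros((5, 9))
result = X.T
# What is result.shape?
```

(9, 5)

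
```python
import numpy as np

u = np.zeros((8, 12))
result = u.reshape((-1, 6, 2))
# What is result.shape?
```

(8, 6, 2)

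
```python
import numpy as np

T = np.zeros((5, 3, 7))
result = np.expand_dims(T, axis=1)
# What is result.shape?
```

(5, 1, 3, 7)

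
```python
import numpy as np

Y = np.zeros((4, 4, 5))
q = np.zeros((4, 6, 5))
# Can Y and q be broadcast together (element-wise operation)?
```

No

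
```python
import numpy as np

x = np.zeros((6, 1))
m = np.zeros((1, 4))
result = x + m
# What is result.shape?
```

(6, 4)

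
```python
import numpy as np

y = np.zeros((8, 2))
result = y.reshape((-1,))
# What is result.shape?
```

(16,)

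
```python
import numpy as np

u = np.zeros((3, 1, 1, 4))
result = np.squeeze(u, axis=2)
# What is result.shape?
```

(3, 1, 4)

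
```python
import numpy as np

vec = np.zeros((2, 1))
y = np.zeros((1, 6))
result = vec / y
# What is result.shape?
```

(2, 6)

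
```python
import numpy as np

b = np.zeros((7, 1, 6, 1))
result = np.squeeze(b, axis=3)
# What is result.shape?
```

(7, 1, 6)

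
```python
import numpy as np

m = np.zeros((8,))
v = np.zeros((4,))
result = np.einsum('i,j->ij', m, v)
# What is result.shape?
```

(8, 4)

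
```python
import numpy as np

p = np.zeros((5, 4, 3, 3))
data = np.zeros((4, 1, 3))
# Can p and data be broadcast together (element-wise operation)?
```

Yes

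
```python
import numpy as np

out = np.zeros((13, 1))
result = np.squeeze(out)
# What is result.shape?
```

(13,)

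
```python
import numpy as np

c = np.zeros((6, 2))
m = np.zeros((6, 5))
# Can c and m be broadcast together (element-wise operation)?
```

No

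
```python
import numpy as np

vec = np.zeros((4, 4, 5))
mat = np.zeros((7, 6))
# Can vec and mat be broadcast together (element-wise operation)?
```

No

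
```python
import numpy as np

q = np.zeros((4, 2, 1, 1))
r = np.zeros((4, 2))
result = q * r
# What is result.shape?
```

(4, 2, 4, 2)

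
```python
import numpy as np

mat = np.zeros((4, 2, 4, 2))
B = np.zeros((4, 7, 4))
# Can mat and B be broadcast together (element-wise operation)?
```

No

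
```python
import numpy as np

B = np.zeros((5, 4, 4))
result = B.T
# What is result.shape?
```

(4, 4, 5)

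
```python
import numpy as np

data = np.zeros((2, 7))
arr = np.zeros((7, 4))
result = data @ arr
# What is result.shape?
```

(2, 4)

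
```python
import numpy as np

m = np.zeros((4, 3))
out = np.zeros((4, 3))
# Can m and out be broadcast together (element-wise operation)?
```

Yes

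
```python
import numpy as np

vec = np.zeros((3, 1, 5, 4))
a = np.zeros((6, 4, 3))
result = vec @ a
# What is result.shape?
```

(3, 6, 5, 3)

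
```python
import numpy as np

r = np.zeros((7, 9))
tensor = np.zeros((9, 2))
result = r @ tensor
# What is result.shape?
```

(7, 2)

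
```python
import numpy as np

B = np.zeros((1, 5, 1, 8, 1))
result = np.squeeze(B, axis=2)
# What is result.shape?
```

(1, 5, 8, 1)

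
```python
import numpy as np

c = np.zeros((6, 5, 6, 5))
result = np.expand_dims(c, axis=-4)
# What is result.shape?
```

(6, 1, 5, 6, 5)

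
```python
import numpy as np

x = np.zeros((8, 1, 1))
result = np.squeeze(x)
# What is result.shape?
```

(8,)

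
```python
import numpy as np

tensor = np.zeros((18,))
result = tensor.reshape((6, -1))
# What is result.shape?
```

(6, 3)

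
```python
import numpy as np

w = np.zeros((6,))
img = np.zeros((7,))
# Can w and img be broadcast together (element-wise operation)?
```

No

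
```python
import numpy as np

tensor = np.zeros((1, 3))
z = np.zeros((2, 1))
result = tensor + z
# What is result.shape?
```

(2, 3)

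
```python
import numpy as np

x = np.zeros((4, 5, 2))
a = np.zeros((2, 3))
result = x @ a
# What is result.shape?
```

(4, 5, 3)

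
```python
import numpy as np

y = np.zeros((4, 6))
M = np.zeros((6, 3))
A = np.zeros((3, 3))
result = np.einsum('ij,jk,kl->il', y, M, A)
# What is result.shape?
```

(4, 3)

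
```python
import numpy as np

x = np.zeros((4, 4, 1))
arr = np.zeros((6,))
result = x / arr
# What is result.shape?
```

(4, 4, 6)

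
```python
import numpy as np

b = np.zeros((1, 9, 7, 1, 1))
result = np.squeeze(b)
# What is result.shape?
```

(9, 7)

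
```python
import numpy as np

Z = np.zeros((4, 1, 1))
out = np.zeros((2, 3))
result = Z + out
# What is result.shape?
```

(4, 2, 3)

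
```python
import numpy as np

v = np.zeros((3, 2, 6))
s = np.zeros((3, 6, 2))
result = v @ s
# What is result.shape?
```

(3, 2, 2)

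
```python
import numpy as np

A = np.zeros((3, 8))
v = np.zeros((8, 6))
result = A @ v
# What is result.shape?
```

(3, 6)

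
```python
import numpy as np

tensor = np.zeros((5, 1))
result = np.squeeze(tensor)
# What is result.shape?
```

(5,)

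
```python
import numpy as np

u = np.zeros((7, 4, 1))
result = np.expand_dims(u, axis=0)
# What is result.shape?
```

(1, 7, 4, 1)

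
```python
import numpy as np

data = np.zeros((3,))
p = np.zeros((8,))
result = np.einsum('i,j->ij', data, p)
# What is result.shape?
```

(3, 8)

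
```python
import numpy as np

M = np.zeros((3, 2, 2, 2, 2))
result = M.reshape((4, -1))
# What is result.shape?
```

(4, 12)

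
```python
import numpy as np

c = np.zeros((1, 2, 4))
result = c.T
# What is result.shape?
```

(4, 2, 1)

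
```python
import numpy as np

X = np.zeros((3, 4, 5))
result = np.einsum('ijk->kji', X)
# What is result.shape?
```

(5, 4, 3)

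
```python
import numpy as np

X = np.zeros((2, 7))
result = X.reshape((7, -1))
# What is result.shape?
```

(7, 2)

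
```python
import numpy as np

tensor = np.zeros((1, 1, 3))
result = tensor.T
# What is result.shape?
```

(3, 1, 1)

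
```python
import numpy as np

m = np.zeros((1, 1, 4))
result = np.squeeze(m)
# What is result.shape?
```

(4,)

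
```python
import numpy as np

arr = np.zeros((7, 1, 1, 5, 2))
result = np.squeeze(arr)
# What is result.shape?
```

(7, 5, 2)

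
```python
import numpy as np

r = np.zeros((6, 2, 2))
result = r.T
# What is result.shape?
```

(2, 2, 6)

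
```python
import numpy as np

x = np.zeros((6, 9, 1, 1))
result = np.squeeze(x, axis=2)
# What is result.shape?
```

(6, 9, 1)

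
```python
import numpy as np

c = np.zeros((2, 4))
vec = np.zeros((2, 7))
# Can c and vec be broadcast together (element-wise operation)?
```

No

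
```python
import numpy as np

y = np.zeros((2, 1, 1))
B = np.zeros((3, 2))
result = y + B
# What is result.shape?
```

(2, 3, 2)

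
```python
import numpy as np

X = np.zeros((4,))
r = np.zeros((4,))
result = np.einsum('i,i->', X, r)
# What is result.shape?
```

()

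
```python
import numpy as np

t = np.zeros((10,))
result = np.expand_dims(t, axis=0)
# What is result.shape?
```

(1, 10)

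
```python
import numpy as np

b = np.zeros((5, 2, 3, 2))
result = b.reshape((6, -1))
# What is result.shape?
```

(6, 10)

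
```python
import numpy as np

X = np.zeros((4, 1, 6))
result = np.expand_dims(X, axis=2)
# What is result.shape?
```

(4, 1, 1, 6)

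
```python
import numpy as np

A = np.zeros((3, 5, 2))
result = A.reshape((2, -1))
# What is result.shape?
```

(2, 15)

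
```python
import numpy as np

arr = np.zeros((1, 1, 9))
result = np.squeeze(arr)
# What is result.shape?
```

(9,)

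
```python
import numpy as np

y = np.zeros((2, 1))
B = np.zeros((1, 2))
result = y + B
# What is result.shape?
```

(2, 2)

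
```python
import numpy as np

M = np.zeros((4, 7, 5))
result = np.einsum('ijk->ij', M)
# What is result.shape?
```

(4, 7)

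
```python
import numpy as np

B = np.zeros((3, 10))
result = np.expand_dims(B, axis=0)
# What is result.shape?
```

(1, 3, 10)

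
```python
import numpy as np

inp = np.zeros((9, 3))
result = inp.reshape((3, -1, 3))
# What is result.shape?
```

(3, 3, 3)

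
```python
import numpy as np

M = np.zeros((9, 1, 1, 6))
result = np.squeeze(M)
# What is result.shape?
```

(9, 6)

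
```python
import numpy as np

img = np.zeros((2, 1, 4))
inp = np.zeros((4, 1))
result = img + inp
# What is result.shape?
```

(2, 4, 4)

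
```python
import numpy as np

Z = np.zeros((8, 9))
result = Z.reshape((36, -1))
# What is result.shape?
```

(36, 2)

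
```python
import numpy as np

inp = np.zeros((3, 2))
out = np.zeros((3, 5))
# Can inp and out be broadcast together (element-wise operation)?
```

No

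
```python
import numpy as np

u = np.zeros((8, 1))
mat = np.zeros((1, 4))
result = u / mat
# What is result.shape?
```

(8, 4)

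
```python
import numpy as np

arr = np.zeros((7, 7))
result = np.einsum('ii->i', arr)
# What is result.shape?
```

(7,)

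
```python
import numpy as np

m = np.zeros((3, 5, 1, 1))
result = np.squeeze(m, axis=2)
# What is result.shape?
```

(3, 5, 1)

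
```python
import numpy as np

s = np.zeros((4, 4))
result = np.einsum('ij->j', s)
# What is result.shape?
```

(4,)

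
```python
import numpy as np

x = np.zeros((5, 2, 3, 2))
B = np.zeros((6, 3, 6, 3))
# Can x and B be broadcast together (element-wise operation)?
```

No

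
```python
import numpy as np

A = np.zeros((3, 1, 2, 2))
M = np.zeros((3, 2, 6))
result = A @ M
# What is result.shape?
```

(3, 3, 2, 6)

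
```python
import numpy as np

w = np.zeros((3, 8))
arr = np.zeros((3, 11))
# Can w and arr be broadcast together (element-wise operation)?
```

No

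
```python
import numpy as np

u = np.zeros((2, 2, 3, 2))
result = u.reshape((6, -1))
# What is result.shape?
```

(6, 4)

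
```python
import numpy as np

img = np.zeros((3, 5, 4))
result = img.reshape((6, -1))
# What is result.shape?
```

(6, 10)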